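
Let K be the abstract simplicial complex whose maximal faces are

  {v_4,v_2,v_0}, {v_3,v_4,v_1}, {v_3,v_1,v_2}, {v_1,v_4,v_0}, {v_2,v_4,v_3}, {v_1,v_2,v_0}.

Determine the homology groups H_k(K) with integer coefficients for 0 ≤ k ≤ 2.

H_0 ≅ Z,  H_1 = 0,  H_2 ≅ Z.

We work with the vertex ordering v_0 < v_1 < v_2 < v_3 < v_4. The simplices of K, each written with vertices in increasing order, are:

  0-simplices (5): [v_0], [v_1], [v_2], [v_3], [v_4]
  1-simplices (9): [v_0,v_1], [v_0,v_2], [v_0,v_4], [v_1,v_2], [v_1,v_3], [v_1,v_4], [v_2,v_3], [v_2,v_4], [v_3,v_4]
  2-simplices (6): [v_0,v_1,v_2], [v_0,v_1,v_4], [v_0,v_2,v_4], [v_1,v_2,v_3], [v_1,v_3,v_4], [v_2,v_3,v_4]

giving chain groups C_0 ≅ Z^5, C_1 ≅ Z^9, C_2 ≅ Z^6.

Boundary ∂_1: C_1 → C_0 is given by ∂[p,q] = [q] − [p].
The resulting 5×9 matrix has rank 4, and its Smith normal form has invariant factors (1,1,1,1).

∂_2: C_2 → C_1 maps a triangle to the signed sum of its edges. For instance
  ∂[v_2,v_3,v_4] = [v_3,v_4] − [v_2,v_4] + [v_2,v_3],
  ∂[v_0,v_2,v_4] = [v_2,v_4] − [v_0,v_4] + [v_0,v_2].
This gives a 9×6 integer matrix of rank 5; reducing to Smith normal form yields diagonal entries (1,1,1,1,1).

Computing H_k = (kernel of ∂_k) / (image of ∂_{k+1}):

  H_0: rank C_0 − rank ∂_1 = 5 − 4 = 1, and the invariant factors of ∂_1 are all 1, so H_0 = Z.
  H_1: rank ker ∂_1 − rank ∂_2 = (9 − 4) − 5 = 0, and the invariant factors of ∂_2 are all 1, so H_1 = 0.
  H_2: rank ker ∂_2 − rank ∂_3 = (6 − 5) − 0 = 1, and there is no ∂_3, so H_2 = Z.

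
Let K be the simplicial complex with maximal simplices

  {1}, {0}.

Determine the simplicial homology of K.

H_0 ≅ Z^2.

Take the total order 0 < 1 on the vertex set. Then K (dimension 0) consists of the simplices:

  0-simplices (2): [0], [1]

so the chain groups are C_0 ≅ Z^2.

Now H_k = ker ∂_k / im ∂_{k+1}, so:

  H_0: rank C_0 − rank ∂_1 = 2 − 0 = 2, and there is no ∂_1, so H_0 = Z^2.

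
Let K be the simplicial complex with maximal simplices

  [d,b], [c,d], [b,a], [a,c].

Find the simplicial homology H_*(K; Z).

H_0 ≅ Z,  H_1 ≅ Z.

Order the vertices as a < b < c < d. Listing each simplex with vertices in this order, K has dimension 1 with simplices:

  0-simplices (4): a, b, c, d
  1-simplices (4): ab, ac, bd, cd

Hence C_0 ≅ Z^4, C_1 ≅ Z^4.

∂_1: C_1 → C_0 sends each edge [p,q] (with p < q) to q − p. For instance
  ∂ac = c − a.
As a 4×4 matrix over Z this has rank 3, with invariant factors (1,1,1).

Reading off H_k = ker ∂_k / im ∂_{k+1}:

  H_0: rank C_0 − rank ∂_1 = 4 − 3 = 1, and the invariant factors of ∂_1 are all 1, so H_0 = Z.
  H_1: rank ker ∂_1 − rank ∂_2 = (4 − 3) − 0 = 1, and there is no ∂_2, so H_1 = Z.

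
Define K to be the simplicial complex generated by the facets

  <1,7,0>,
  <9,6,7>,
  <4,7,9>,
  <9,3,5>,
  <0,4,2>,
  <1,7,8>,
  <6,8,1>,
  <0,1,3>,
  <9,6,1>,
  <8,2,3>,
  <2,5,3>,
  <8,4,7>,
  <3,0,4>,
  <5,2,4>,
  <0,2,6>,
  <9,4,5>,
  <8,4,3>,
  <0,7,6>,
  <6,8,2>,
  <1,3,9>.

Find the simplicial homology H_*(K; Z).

Take the total order 0 < 1 < 2 < 3 < 4 < 5 < 6 < 7 < 8 < 9 on the vertex set. Then K (dimension 2) consists of the simplices:

  0-simplices (10): [0], [1], [2], [3], [4], [5], [6], [7], [8], [9]
  1-simplices (30): (30 of them)
  2-simplices (20): (20 of them)

giving chain groups C_0 ≅ Z^10, C_1 ≅ Z^30, C_2 ≅ Z^20.

The boundary map ∂_1: C_1 → C_0 sends each edge [p,q] (with p < q) to q − p. For instance
  ∂[1,3] = [3] − [1].
As a 10×30 matrix over Z this has rank 9, with invariant factors (1,1,1,1,1,1,1,1,1).

∂_2: C_2 → C_1 maps a triangle to the signed sum of its edges. For instance
  ∂[0,1,3] = [1,3] − [0,3] + [0,1],
  ∂[4,7,9] = [7,9] − [4,9] + [4,7].
The resulting 30×20 matrix has rank 20, and its Smith normal form has invariant factors (1,1,1,1,1,1,1,1,1,1,1,1,1,1,1,1,1,1,1,2).

From H_k ≅ ker(∂_k) / im(∂_{k+1}) we obtain:

  H_0: rank C_0 − rank ∂_1 = 10 − 9 = 1, and the invariant factors of ∂_1 are all 1, so H_0 = Z.
  H_1: rank ker ∂_1 − rank ∂_2 = (30 − 9) − 20 = 1, and ∂_2 has invariant factor 2 > 1, so H_1 = Z ⊕ Z/2.
  H_2: rank ker ∂_2 − rank ∂_3 = (20 − 20) − 0 = 0, and there is no ∂_3, so H_2 = 0.

H_0 ≅ Z,  H_1 ≅ Z ⊕ Z/2,  H_2 = 0.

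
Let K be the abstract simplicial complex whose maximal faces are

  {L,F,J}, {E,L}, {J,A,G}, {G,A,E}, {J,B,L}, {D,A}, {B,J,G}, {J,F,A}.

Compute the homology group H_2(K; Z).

H_2 ≅ 0.

We work with the vertex ordering A < B < D < E < F < G < J < L. The simplices of K, each written with vertices in increasing order, are:

  0-simplices (8): A, B, D, E, F, G, J, L
  1-simplices (14): AD, AE, AF, AG, AJ, BG, BJ, BL, EG, EL, FJ, FL, GJ, JL
  2-simplices (6): AEG, AFJ, AGJ, BGJ, BJL, FJL

Hence C_0 ≅ Z^8, C_1 ≅ Z^14, C_2 ≅ Z^6.

∂_1: C_1 → C_0 maps an edge to its endpoints' difference, ∂[p,q] = q − p. For instance
  ∂JL = L − J.
The 8×14 boundary matrix has rank 7 and Smith normal form diag(1,1,1,1,1,1,1).

The boundary map ∂_2: C_2 → C_1 acts by ∂[p,q,r] = [q,r] − [p,r] + [p,q]. For instance
  ∂BJL = JL − BL + BJ,
  ∂AEG = EG − AG + AE.
As a 14×6 matrix over Z this has rank 6, with invariant factors (1,1,1,1,1,1).

Computing H_k = (kernel of ∂_k) / (image of ∂_{k+1}):

  H_2: rank ker ∂_2 − rank ∂_3 = (6 − 6) − 0 = 0, and there is no ∂_3, so H_2 ≅ 0.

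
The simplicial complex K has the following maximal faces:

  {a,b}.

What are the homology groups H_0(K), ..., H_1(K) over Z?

K has 2 vertices, 1 edge.
rank ∂_0 = 0, rank ∂_1 = 1 ⇒ b_0 = 2 − 0 − 1 = 1; all invariant factors of ∂_1 are 1 so no torsion. So H_0 ≅ Z.
rank ∂_1 = 1, rank ∂_2 = 0 ⇒ b_1 = 1 − 1 − 0 = 0. So H_1 ≅ 0.

H_0 ≅ Z,  H_1 = 0.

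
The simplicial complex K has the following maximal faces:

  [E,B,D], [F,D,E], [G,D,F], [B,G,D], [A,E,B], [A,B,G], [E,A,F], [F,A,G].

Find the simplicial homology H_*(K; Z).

Fix the vertex order A < B < D < E < F < G and write every simplex with vertices in increasing order. Then dim K = 2 and the simplices of K are:

  0-simplices (6): A, B, D, E, F, G
  1-simplices (12): AB, AE, AF, AG, BD, BE, BG, DE, DF, DG, EF, FG
  2-simplices (8): ABE, ABG, AEF, AFG, BDE, BDG, DEF, DFG

so the chain groups are C_0 ≅ Z^6, C_1 ≅ Z^12, C_2 ≅ Z^8.

The boundary map ∂_1: C_1 → C_0 maps an edge to its endpoints' difference, ∂[p,q] = q − p. For instance
  ∂AB = B − A.
The resulting 6×12 matrix has rank 5, and its Smith normal form has invariant factors (1,1,1,1,1).

∂_2: C_2 → C_1 acts by ∂[p,q,r] = [q,r] − [p,r] + [p,q]. For instance
  ∂DEF = EF − DF + DE,
  ∂ABE = BE − AE + AB.
The 12×8 boundary matrix has rank 7 and Smith normal form diag(1,1,1,1,1,1,1).

Now H_k = ker ∂_k / im ∂_{k+1}, so:

  H_0: rank C_0 − rank ∂_1 = 6 − 5 = 1, and the invariant factors of ∂_1 are all 1, so H_0 ≅ Z.
  H_1: rank ker ∂_1 − rank ∂_2 = (12 − 5) − 7 = 0, and the invariant factors of ∂_2 are all 1, so H_1 ≅ 0.
  H_2: rank ker ∂_2 − rank ∂_3 = (8 − 7) − 0 = 1, and there is no ∂_3, so H_2 ≅ Z.

H_0 = Z,  H_1 = 0,  H_2 = Z.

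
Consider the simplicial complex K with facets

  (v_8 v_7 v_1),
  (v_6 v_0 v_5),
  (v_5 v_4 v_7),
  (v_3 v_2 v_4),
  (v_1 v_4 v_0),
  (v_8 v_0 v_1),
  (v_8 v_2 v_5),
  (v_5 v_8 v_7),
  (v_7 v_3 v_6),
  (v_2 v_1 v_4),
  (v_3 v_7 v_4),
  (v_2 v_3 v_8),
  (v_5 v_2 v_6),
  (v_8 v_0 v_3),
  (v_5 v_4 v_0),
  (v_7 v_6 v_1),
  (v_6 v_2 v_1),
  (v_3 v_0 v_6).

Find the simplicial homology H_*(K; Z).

H_0 ≅ Z,  H_1 ≅ Z^2,  H_2 ≅ Z.

Take the total order v_0 < v_1 < v_2 < v_3 < v_4 < v_5 < v_6 < v_7 < v_8 on the vertex set. Then K (dimension 2) consists of the simplices:

  0-simplices (9): [v_0], [v_1], [v_2], [v_3], [v_4], [v_5], [v_6], [v_7], [v_8]
  1-simplices (27): (27 of them)
  2-simplices (18): (18 of them)

giving chain groups C_0 ≅ Z^9, C_1 ≅ Z^27, C_2 ≅ Z^18.

The boundary map ∂_1: C_1 → C_0 is given by ∂[p,q] = [q] − [p].
The resulting 9×27 matrix has rank 8, and its Smith normal form has invariant factors (1,1,1,1,1,1,1,1).

∂_2: C_2 → C_1 sends each 2-simplex [p,q,r] to [q,r] − [p,r] + [p,q]. For instance
  ∂[v_2,v_3,v_8] = [v_3,v_8] − [v_2,v_8] + [v_2,v_3],
  ∂[v_3,v_6,v_7] = [v_6,v_7] − [v_3,v_7] + [v_3,v_6].
The 27×18 boundary matrix has rank 17 and Smith normal form diag(1,1,1,1,1,1,1,1,1,1,1,1,1,1,1,1,1).

Now H_k = ker ∂_k / im ∂_{k+1}, so:

  H_0: rank C_0 − rank ∂_1 = 9 − 8 = 1, and the invariant factors of ∂_1 are all 1, so H_0 = Z.
  H_1: rank ker ∂_1 − rank ∂_2 = (27 − 8) − 17 = 2, and the invariant factors of ∂_2 are all 1, so H_1 = Z^2.
  H_2: rank ker ∂_2 − rank ∂_3 = (18 − 17) − 0 = 1, and there is no ∂_3, so H_2 = Z.

As a check, the Euler characteristic is 9 − 27 + 18 = 0, which agrees with 1 − 2 + 1 = 0.
(K is a triangulation of the torus T^2.)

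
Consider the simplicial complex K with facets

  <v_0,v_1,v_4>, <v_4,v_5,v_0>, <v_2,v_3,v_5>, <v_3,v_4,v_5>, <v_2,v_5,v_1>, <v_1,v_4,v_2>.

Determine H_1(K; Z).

We work with the vertex ordering v_0 < v_1 < v_2 < v_3 < v_4 < v_5. The simplices of K, each written with vertices in increasing order, are:

  0-simplices (6): [v_0], [v_1], [v_2], [v_3], [v_4], [v_5]
  1-simplices (12): [v_0,v_1], [v_0,v_4], [v_0,v_5], [v_1,v_2], [v_1,v_4], [v_1,v_5], [v_2,v_3], [v_2,v_4], [v_2,v_5], [v_3,v_4], [v_3,v_5], [v_4,v_5]
  2-simplices (6): [v_0,v_1,v_4], [v_0,v_4,v_5], [v_1,v_2,v_4], [v_1,v_2,v_5], [v_2,v_3,v_5], [v_3,v_4,v_5]

so the chain groups are C_0 ≅ Z^6, C_1 ≅ Z^12, C_2 ≅ Z^6.

The boundary map ∂_1: C_1 → C_0 is given by ∂[p,q] = [q] − [p]. For instance
  ∂[v_1,v_4] = [v_4] − [v_1].
As a 6×12 matrix over Z this has rank 5, with invariant factors (1,1,1,1,1).

Boundary ∂_2: C_2 → C_1 maps a triangle to the signed sum of its edges. For instance
  ∂[v_3,v_4,v_5] = [v_4,v_5] − [v_3,v_5] + [v_3,v_4],
  ∂[v_1,v_2,v_5] = [v_2,v_5] − [v_1,v_5] + [v_1,v_2].
The resulting 12×6 matrix has rank 6, and its Smith normal form has invariant factors (1,1,1,1,1,1).

Computing H_k = (kernel of ∂_k) / (image of ∂_{k+1}):

  H_1: rank ker ∂_1 − rank ∂_2 = (12 − 5) − 6 = 1, and the invariant factors of ∂_2 are all 1, so H_1 = Z.

(K is a triangulation of the cylinder S^1 x I.)

H_1 = Z.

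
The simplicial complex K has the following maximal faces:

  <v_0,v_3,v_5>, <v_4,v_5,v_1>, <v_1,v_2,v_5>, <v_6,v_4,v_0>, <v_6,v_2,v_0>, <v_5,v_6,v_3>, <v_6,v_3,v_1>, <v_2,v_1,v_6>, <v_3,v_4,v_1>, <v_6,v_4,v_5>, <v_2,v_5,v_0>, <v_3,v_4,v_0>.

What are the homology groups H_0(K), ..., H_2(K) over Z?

H_0 ≅ Z,  H_1 ≅ Z/2Z,  H_2 = 0.

We work with the vertex ordering v_0 < v_1 < v_2 < v_3 < v_4 < v_5 < v_6. The simplices of K, each written with vertices in increasing order, are:

  0-simplices (7): [v_0], [v_1], [v_2], [v_3], [v_4], [v_5], [v_6]
  1-simplices (18): (18 of them)
  2-simplices (12): (12 of them)

so the chain groups are C_0 ≅ Z^7, C_1 ≅ Z^18, C_2 ≅ Z^12.

∂_1: C_1 → C_0 maps an edge to its endpoints' difference, ∂[p,q] = q − p. For instance
  ∂[v_0,v_3] = [v_3] − [v_0].
As a 7×18 matrix over Z this has rank 6, with invariant factors (1,1,1,1,1,1).

Boundary ∂_2: C_2 → C_1 sends each 2-simplex [p,q,r] to [q,r] − [p,r] + [p,q]. For instance
  ∂[v_0,v_2,v_5] = [v_2,v_5] − [v_0,v_5] + [v_0,v_2],
  ∂[v_0,v_2,v_6] = [v_2,v_6] − [v_0,v_6] + [v_0,v_2].
The resulting 18×12 matrix has rank 12, and its Smith normal form has invariant factors (1,1,1,1,1,1,1,1,1,1,1,2).

Now H_k = ker ∂_k / im ∂_{k+1}, so:

  H_0: rank C_0 − rank ∂_1 = 7 − 6 = 1, and the invariant factors of ∂_1 are all 1, so H_0 ≅ Z.
  H_1: rank ker ∂_1 − rank ∂_2 = (18 − 6) − 12 = 0, and ∂_2 has invariant factor 2 > 1, so H_1 ≅ Z/2Z.
  H_2: rank ker ∂_2 − rank ∂_3 = (12 − 12) − 0 = 0, and there is no ∂_3, so H_2 ≅ 0.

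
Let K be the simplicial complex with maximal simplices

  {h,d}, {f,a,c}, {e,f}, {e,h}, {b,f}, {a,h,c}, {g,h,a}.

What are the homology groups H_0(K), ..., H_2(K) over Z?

K has 8 vertices, 11 edges, 3 triangles.
rank ∂_0 = 0, rank ∂_1 = 7 ⇒ b_0 = 8 − 0 − 7 = 1; all invariant factors of ∂_1 are 1 so no torsion. So H_0 = Z.
rank ∂_1 = 7, rank ∂_2 = 3 ⇒ b_1 = 11 − 7 − 3 = 1; all invariant factors of ∂_2 are 1 so no torsion. So H_1 = Z.
rank ∂_2 = 3, rank ∂_3 = 0 ⇒ b_2 = 3 − 3 − 0 = 0. So H_2 = 0.

H_0 = Z,  H_1 = Z,  H_2 = 0.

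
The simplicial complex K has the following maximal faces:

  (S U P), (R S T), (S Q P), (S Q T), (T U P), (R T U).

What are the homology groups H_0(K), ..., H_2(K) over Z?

H_0 = Z,  H_1 = Z,  H_2 = 0.

We work with the vertex ordering P < Q < R < S < T < U. The simplices of K, each written with vertices in increasing order, are:

  0-simplices (6): P, Q, R, S, T, U
  1-simplices (12): PQ, PS, PT, PU, QS, QT, RS, RT, RU, ST, SU, TU
  2-simplices (6): PQS, PSU, PTU, QST, RST, RTU

Hence C_0 ≅ Z^6, C_1 ≅ Z^12, C_2 ≅ Z^6.

∂_1: C_1 → C_0 is given by ∂[p,q] = [q] − [p]. For instance
  ∂RT = T − R.
This gives a 6×12 integer matrix of rank 5; reducing to Smith normal form yields diagonal entries (1,1,1,1,1).

∂_2: C_2 → C_1 sends each 2-simplex [p,q,r] to [q,r] − [p,r] + [p,q]. For instance
  ∂RST = ST − RT + RS,
  ∂QST = ST − QT + QS.
This gives a 12×6 integer matrix of rank 6; reducing to Smith normal form yields diagonal entries (1,1,1,1,1,1).

From H_k ≅ ker(∂_k) / im(∂_{k+1}) we obtain:

  H_0: rank C_0 − rank ∂_1 = 6 − 5 = 1, and the invariant factors of ∂_1 are all 1, so H_0 ≅ Z.
  H_1: rank ker ∂_1 − rank ∂_2 = (12 − 5) − 6 = 1, and the invariant factors of ∂_2 are all 1, so H_1 ≅ Z.
  H_2: rank ker ∂_2 − rank ∂_3 = (6 − 6) − 0 = 0, and there is no ∂_3, so H_2 ≅ 0.

As a check, the Euler characteristic is 6 − 12 + 6 = 0, which agrees with 1 − 1 + 0 = 0.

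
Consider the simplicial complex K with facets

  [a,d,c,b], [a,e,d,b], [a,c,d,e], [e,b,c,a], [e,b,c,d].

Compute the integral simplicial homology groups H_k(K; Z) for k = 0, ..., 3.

Take the total order a < b < c < d < e on the vertex set. Then K (dimension 3) consists of the simplices:

  0-simplices (5): a, b, c, d, e
  1-simplices (10): ab, ac, ad, ae, bc, bd, be, cd, ce, de
  2-simplices (10): abc, abd, abe, acd, ace, ade, bcd, bce, bde, cde
  3-simplices (5): abcd, abce, abde, acde, bcde

so the chain groups are C_0 ≅ Z^5, C_1 ≅ Z^10, C_2 ≅ Z^10, C_3 ≅ Z^5.

Boundary ∂_1: C_1 → C_0 sends each edge [p,q] (with p < q) to q − p. For instance
  ∂de = e − d.
The 5×10 boundary matrix has rank 4 and Smith normal form diag(1,1,1,1).

∂_2: C_2 → C_1 acts by ∂[p,q,r] = [q,r] − [p,r] + [p,q]. For instance
  ∂abe = be − ae + ab,
  ∂cde = de − ce + cd.
The resulting 10×10 matrix has rank 6, and its Smith normal form has invariant factors (1,1,1,1,1,1).

Boundary ∂_3: C_3 → C_2 sends each 3-simplex σ to the alternating sum Σ_i (−1)^i (σ with its i-th vertex removed). For instance
  ∂bcde = cde − bde + bce − bcd,
  ∂abcd = bcd − acd + abd − abc.
As a 10×5 matrix over Z this has rank 4, with invariant factors (1,1,1,1).

Now H_k = ker ∂_k / im ∂_{k+1}, so:

  H_0: rank C_0 − rank ∂_1 = 5 − 4 = 1, and the invariant factors of ∂_1 are all 1, so H_0 = Z.
  H_1: rank ker ∂_1 − rank ∂_2 = (10 − 4) − 6 = 0, and the invariant factors of ∂_2 are all 1, so H_1 = 0.
  H_2: rank ker ∂_2 − rank ∂_3 = (10 − 6) − 4 = 0, and the invariant factors of ∂_3 are all 1, so H_2 = 0.
  H_3: rank ker ∂_3 − rank ∂_4 = (5 − 4) − 0 = 1, and there is no ∂_4, so H_3 = Z.

(K is a triangulation of the 3-sphere S^3.)

H_0 = Z,  H_1 = 0,  H_2 = 0,  H_3 = Z.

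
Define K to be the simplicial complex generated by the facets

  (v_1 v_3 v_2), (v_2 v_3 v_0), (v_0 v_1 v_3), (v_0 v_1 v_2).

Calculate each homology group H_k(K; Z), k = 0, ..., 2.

We work with the vertex ordering v_0 < v_1 < v_2 < v_3. The simplices of K, each written with vertices in increasing order, are:

  0-simplices (4): [v_0], [v_1], [v_2], [v_3]
  1-simplices (6): [v_0,v_1], [v_0,v_2], [v_0,v_3], [v_1,v_2], [v_1,v_3], [v_2,v_3]
  2-simplices (4): [v_0,v_1,v_2], [v_0,v_1,v_3], [v_0,v_2,v_3], [v_1,v_2,v_3]

so the chain groups are C_0 ≅ Z^4, C_1 ≅ Z^6, C_2 ≅ Z^4.

The boundary map ∂_1: C_1 → C_0 maps an edge to its endpoints' difference, ∂[p,q] = q − p. For instance
  ∂[v_0,v_3] = [v_3] − [v_0].
The 4×6 boundary matrix has rank 3 and Smith normal form diag(1,1,1).

∂_2: C_2 → C_1 sends each 2-simplex [p,q,r] to [q,r] − [p,r] + [p,q]. For instance
  ∂[v_0,v_1,v_2] = [v_1,v_2] − [v_0,v_2] + [v_0,v_1],
  ∂[v_1,v_2,v_3] = [v_2,v_3] − [v_1,v_3] + [v_1,v_2].
This gives a 6×4 integer matrix of rank 3; reducing to Smith normal form yields diagonal entries (1,1,1).

From H_k ≅ ker(∂_k) / im(∂_{k+1}) we obtain:

  H_0: rank C_0 − rank ∂_1 = 4 − 3 = 1, and the invariant factors of ∂_1 are all 1, so H_0 ≅ Z.
  H_1: rank ker ∂_1 − rank ∂_2 = (6 − 3) − 3 = 0, and the invariant factors of ∂_2 are all 1, so H_1 ≅ 0.
  H_2: rank ker ∂_2 − rank ∂_3 = (4 − 3) − 0 = 1, and there is no ∂_3, so H_2 ≅ Z.

As a check, the Euler characteristic is 4 − 6 + 4 = 2, which agrees with 1 − 0 + 1 = 2.
(K is a triangulation of the 2-sphere S^2.)

H_0 = Z,  H_1 = 0,  H_2 = Z.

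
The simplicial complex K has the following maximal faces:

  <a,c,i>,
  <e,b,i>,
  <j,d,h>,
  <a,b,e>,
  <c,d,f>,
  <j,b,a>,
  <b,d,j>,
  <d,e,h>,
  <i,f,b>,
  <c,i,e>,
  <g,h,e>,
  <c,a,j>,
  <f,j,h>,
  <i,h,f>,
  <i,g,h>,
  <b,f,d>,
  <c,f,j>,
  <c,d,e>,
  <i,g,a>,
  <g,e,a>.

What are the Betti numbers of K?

b_0 = 1, b_1 = 1, b_2 = 0.

We work with the vertex ordering a < b < c < d < e < f < g < h < i < j. The simplices of K, each written with vertices in increasing order, are:

  0-simplices (10): a, b, c, d, e, f, g, h, i, j
  1-simplices (30): ab, ac, ae, ag, ai, aj, bd, be, bf, bi, bj, cd, ce, cf, ci, cj, de, df, dh, dj, eg, eh, ei, fh, fi, fj, gh, gi, hi, hj
  2-simplices (20): abe, abj, aci, acj, aeg, agi, bdf, bdj, bei, bfi, cde, cdf, cei, cfj, deh, dhj, egh, fhi, fhj, ghi

Hence C_0 ≅ Z^10, C_1 ≅ Z^30, C_2 ≅ Z^20.

Boundary ∂_1: C_1 → C_0 sends each edge [p,q] (with p < q) to q − p. For instance
  ∂ei = i − e.
As a 10×30 matrix over Z this has rank 9, with invariant factors (1,1,1,1,1,1,1,1,1).

Boundary ∂_2: C_2 → C_1 sends each 2-simplex [p,q,r] to [q,r] − [p,r] + [p,q]. For instance
  ∂fhi = hi − fi + fh,
  ∂ghi = hi − gi + gh.
The resulting 30×20 matrix has rank 20, and its Smith normal form has invariant factors (1,1,1,1,1,1,1,1,1,1,1,1,1,1,1,1,1,1,1,2).

Now H_k = ker ∂_k / im ∂_{k+1}, so:

  H_0: rank C_0 − rank ∂_1 = 10 − 9 = 1, and the invariant factors of ∂_1 are all 1, so H_0 ≅ Z.
  H_1: rank ker ∂_1 − rank ∂_2 = (30 − 9) − 20 = 1, and ∂_2 has invariant factor 2 > 1, so H_1 ≅ Z ⊕ Z/2Z.
  H_2: rank ker ∂_2 − rank ∂_3 = (20 − 20) − 0 = 0, and there is no ∂_3, so H_2 ≅ 0.

As a check, the Euler characteristic is 10 − 30 + 20 = 0, which agrees with 1 − 1 + 0 = 0.

Hence the Betti numbers are b_0 = 1, b_1 = 1, b_2 = 0.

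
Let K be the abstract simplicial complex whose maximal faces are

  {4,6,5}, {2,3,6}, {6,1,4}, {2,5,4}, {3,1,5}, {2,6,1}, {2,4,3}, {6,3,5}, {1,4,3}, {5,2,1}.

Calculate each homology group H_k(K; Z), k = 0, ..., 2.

H_0 ≅ Z,  H_1 ≅ Z/2,  H_2 = 0.

K has 6 vertices, 15 edges, 10 triangles.
rank ∂_0 = 0, rank ∂_1 = 5 ⇒ b_0 = 6 − 0 − 5 = 1; all invariant factors of ∂_1 are 1 so no torsion. So H_0 ≅ Z.
rank ∂_1 = 5, rank ∂_2 = 10 ⇒ b_1 = 15 − 5 − 10 = 0; ∂_2 has invariant factor(s) [2] giving torsion. So H_1 ≅ Z/2.
rank ∂_2 = 10, rank ∂_3 = 0 ⇒ b_2 = 10 − 10 − 0 = 0. So H_2 ≅ 0.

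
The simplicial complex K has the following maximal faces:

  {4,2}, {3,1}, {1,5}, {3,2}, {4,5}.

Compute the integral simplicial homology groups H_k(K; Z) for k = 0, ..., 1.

Take the total order 1 < 2 < 3 < 4 < 5 on the vertex set. Then K (dimension 1) consists of the simplices:

  0-simplices (5): [1], [2], [3], [4], [5]
  1-simplices (5): [1,3], [1,5], [2,3], [2,4], [4,5]

Hence C_0 ≅ Z^5, C_1 ≅ Z^5.

The boundary map ∂_1: C_1 → C_0 maps an edge to its endpoints' difference, ∂[p,q] = q − p. For instance
  ∂[4,5] = [5] − [4].
This gives a 5×5 integer matrix of rank 4; reducing to Smith normal form yields diagonal entries (1,1,1,1).

Now H_k = ker ∂_k / im ∂_{k+1}, so:

  H_0: rank C_0 − rank ∂_1 = 5 − 4 = 1, and the invariant factors of ∂_1 are all 1, so H_0 = Z.
  H_1: rank ker ∂_1 − rank ∂_2 = (5 − 4) − 0 = 1, and there is no ∂_2, so H_1 = Z.

As a check, the Euler characteristic is 5 − 5 = 0, which agrees with 1 − 1 = 0.
(K is a triangulation of the circle S^1.)

H_0 = Z,  H_1 = Z.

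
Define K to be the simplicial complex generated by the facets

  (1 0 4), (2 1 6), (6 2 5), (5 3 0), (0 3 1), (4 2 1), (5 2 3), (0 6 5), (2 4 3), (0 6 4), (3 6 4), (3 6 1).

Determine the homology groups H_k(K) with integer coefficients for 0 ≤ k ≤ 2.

H_0 = Z,  H_1 = Z/2,  H_2 = 0.

We work with the vertex ordering 0 < 1 < 2 < 3 < 4 < 5 < 6. The simplices of K, each written with vertices in increasing order, are:

  0-simplices (7): [0], [1], [2], [3], [4], [5], [6]
  1-simplices (18): [0,1], [0,3], [0,4], [0,5], [0,6], [1,2], [1,3], [1,4], [1,6], [2,3], [2,4], [2,5], [2,6], [3,4], [3,5], [3,6], [4,6], [5,6]
  2-simplices (12): [0,1,3], [0,1,4], [0,3,5], [0,4,6], [0,5,6], [1,2,4], [1,2,6], [1,3,6], [2,3,4], [2,3,5], [2,5,6], [3,4,6]

giving chain groups C_0 ≅ Z^7, C_1 ≅ Z^18, C_2 ≅ Z^12.

∂_1: C_1 → C_0 sends each edge [p,q] (with p < q) to q − p. For instance
  ∂[2,6] = [6] − [2].
The resulting 7×18 matrix has rank 6, and its Smith normal form has invariant factors (1,1,1,1,1,1).

Boundary ∂_2: C_2 → C_1 maps a triangle to the signed sum of its edges. For instance
  ∂[2,3,5] = [3,5] − [2,5] + [2,3],
  ∂[1,3,6] = [3,6] − [1,6] + [1,3].
This gives a 18×12 integer matrix of rank 12; reducing to Smith normal form yields diagonal entries (1,1,1,1,1,1,1,1,1,1,1,2).

From H_k ≅ ker(∂_k) / im(∂_{k+1}) we obtain:

  H_0: rank C_0 − rank ∂_1 = 7 − 6 = 1, and the invariant factors of ∂_1 are all 1, so H_0 ≅ Z.
  H_1: rank ker ∂_1 − rank ∂_2 = (18 − 6) − 12 = 0, and ∂_2 has invariant factor 2 > 1, so H_1 ≅ Z/2.
  H_2: rank ker ∂_2 − rank ∂_3 = (12 − 12) − 0 = 0, and there is no ∂_3, so H_2 ≅ 0.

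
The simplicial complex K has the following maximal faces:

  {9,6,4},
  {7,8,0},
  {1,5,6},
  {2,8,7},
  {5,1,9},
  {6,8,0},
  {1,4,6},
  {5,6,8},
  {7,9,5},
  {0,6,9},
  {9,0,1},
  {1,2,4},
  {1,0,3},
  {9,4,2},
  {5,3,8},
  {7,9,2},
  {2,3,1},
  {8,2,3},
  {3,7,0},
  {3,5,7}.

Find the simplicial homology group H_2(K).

H_2 = 0.

K has 10 vertices, 30 edges, 20 triangles.
rank ∂_2 = 20, rank ∂_3 = 0 ⇒ b_2 = 20 − 20 − 0 = 0. So H_2 = 0.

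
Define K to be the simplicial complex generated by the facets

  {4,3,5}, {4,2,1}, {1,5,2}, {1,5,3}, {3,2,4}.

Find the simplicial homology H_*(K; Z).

We work with the vertex ordering 1 < 2 < 3 < 4 < 5. The simplices of K, each written with vertices in increasing order, are:

  0-simplices (5): [1], [2], [3], [4], [5]
  1-simplices (10): [1,2], [1,3], [1,4], [1,5], [2,3], [2,4], [2,5], [3,4], [3,5], [4,5]
  2-simplices (5): [1,2,4], [1,2,5], [1,3,5], [2,3,4], [3,4,5]

giving chain groups C_0 ≅ Z^5, C_1 ≅ Z^10, C_2 ≅ Z^5.

The boundary map ∂_1: C_1 → C_0 sends each edge [p,q] (with p < q) to q − p.
As a 5×10 matrix over Z this has rank 4, with invariant factors (1,1,1,1).

∂_2: C_2 → C_1 maps a triangle to the signed sum of its edges. For instance
  ∂[1,2,4] = [2,4] − [1,4] + [1,2],
  ∂[1,3,5] = [3,5] − [1,5] + [1,3].
This gives a 10×5 integer matrix of rank 5; reducing to Smith normal form yields diagonal entries (1,1,1,1,1).

Now H_k = ker ∂_k / im ∂_{k+1}, so:

  H_0: rank C_0 − rank ∂_1 = 5 − 4 = 1, and the invariant factors of ∂_1 are all 1, so H_0 ≅ Z.
  H_1: rank ker ∂_1 − rank ∂_2 = (10 − 4) − 5 = 1, and the invariant factors of ∂_2 are all 1, so H_1 ≅ Z.
  H_2: rank ker ∂_2 − rank ∂_3 = (5 − 5) − 0 = 0, and there is no ∂_3, so H_2 ≅ 0.

H_0 ≅ Z,  H_1 ≅ Z,  H_2 = 0.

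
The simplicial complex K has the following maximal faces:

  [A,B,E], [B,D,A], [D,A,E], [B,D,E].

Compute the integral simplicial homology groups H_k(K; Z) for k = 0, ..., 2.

Fix the vertex order A < B < D < E and write every simplex with vertices in increasing order. Then dim K = 2 and the simplices of K are:

  0-simplices (4): A, B, D, E
  1-simplices (6): AB, AD, AE, BD, BE, DE
  2-simplices (4): ABD, ABE, ADE, BDE

so the chain groups are C_0 ≅ Z^4, C_1 ≅ Z^6, C_2 ≅ Z^4.

The boundary map ∂_1: C_1 → C_0 is given by ∂[p,q] = [q] − [p].
As a 4×6 matrix over Z this has rank 3, with invariant factors (1,1,1).

Boundary ∂_2: C_2 → C_1 sends each 2-simplex [p,q,r] to [q,r] − [p,r] + [p,q]. For instance
  ∂ADE = DE − AE + AD,
  ∂ABD = BD − AD + AB.
This gives a 6×4 integer matrix of rank 3; reducing to Smith normal form yields diagonal entries (1,1,1).

Now H_k = ker ∂_k / im ∂_{k+1}, so:

  H_0: rank C_0 − rank ∂_1 = 4 − 3 = 1, and the invariant factors of ∂_1 are all 1, so H_0 ≅ Z.
  H_1: rank ker ∂_1 − rank ∂_2 = (6 − 3) − 3 = 0, and the invariant factors of ∂_2 are all 1, so H_1 ≅ 0.
  H_2: rank ker ∂_2 − rank ∂_3 = (4 − 3) − 0 = 1, and there is no ∂_3, so H_2 ≅ Z.

H_0 ≅ Z,  H_1 = 0,  H_2 ≅ Z.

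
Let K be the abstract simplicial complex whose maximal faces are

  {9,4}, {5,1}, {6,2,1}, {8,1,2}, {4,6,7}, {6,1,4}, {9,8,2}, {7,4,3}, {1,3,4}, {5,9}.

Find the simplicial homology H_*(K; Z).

H_0 = Z,  H_1 = Z^2,  H_2 = 0.

Fix the vertex order 1 < 2 < 3 < 4 < 5 < 6 < 7 < 8 < 9 and write every simplex with vertices in increasing order. Then dim K = 2 and the simplices of K are:

  0-simplices (9): [1], [2], [3], [4], [5], [6], [7], [8], [9]
  1-simplices (17): [1,2], [1,3], [1,4], [1,5], [1,6], [1,8], [2,6], [2,8], [2,9], [3,4], [3,7], [4,6], [4,7], [4,9], [5,9], [6,7], [8,9]
  2-simplices (7): [1,2,6], [1,2,8], [1,3,4], [1,4,6], [2,8,9], [3,4,7], [4,6,7]

so the chain groups are C_0 ≅ Z^9, C_1 ≅ Z^17, C_2 ≅ Z^7.

∂_1: C_1 → C_0 is given by ∂[p,q] = [q] − [p].
As a 9×17 matrix over Z this has rank 8, with invariant factors (1,1,1,1,1,1,1,1).

∂_2: C_2 → C_1 maps a triangle to the signed sum of its edges. For instance
  ∂[1,2,6] = [2,6] − [1,6] + [1,2],
  ∂[1,4,6] = [4,6] − [1,6] + [1,4].
The 17×7 boundary matrix has rank 7 and Smith normal form diag(1,1,1,1,1,1,1).

From H_k ≅ ker(∂_k) / im(∂_{k+1}) we obtain:

  H_0: rank C_0 − rank ∂_1 = 9 − 8 = 1, and the invariant factors of ∂_1 are all 1, so H_0 ≅ Z.
  H_1: rank ker ∂_1 − rank ∂_2 = (17 − 8) − 7 = 2, and the invariant factors of ∂_2 are all 1, so H_1 ≅ Z^2.
  H_2: rank ker ∂_2 − rank ∂_3 = (7 − 7) − 0 = 0, and there is no ∂_3, so H_2 ≅ 0.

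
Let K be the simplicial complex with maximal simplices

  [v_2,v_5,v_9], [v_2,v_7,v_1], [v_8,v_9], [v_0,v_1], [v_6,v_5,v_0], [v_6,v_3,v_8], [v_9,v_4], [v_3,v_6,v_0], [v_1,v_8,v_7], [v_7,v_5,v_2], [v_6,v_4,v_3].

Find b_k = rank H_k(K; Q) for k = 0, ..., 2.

b_0 = 1, b_1 = 4, b_2 = 0.

Take the total order v_0 < v_1 < v_2 < v_3 < v_4 < v_5 < v_6 < v_7 < v_8 < v_9 on the vertex set. Then K (dimension 2) consists of the simplices:

  0-simplices (10): [v_0], [v_1], [v_2], [v_3], [v_4], [v_5], [v_6], [v_7], [v_8], [v_9]
  1-simplices (21): (21 of them)
  2-simplices (8): [v_0,v_3,v_6], [v_0,v_5,v_6], [v_1,v_2,v_7], [v_1,v_7,v_8], [v_2,v_5,v_7], [v_2,v_5,v_9], [v_3,v_4,v_6], [v_3,v_6,v_8]

giving chain groups C_0 ≅ Z^10, C_1 ≅ Z^21, C_2 ≅ Z^8.

Boundary ∂_1: C_1 → C_0 maps an edge to its endpoints' difference, ∂[p,q] = q − p. For instance
  ∂[v_2,v_7] = [v_7] − [v_2].
This gives a 10×21 integer matrix of rank 9; reducing to Smith normal form yields diagonal entries (1,1,1,1,1,1,1,1,1).

∂_2: C_2 → C_1 acts by ∂[p,q,r] = [q,r] − [p,r] + [p,q]. For instance
  ∂[v_3,v_6,v_8] = [v_6,v_8] − [v_3,v_8] + [v_3,v_6],
  ∂[v_2,v_5,v_9] = [v_5,v_9] − [v_2,v_9] + [v_2,v_5].
As a 21×8 matrix over Z this has rank 8, with invariant factors (1,1,1,1,1,1,1,1).

Now H_k = ker ∂_k / im ∂_{k+1}, so:

  H_0: rank C_0 − rank ∂_1 = 10 − 9 = 1, and the invariant factors of ∂_1 are all 1, so H_0 ≅ Z.
  H_1: rank ker ∂_1 − rank ∂_2 = (21 − 9) − 8 = 4, and the invariant factors of ∂_2 are all 1, so H_1 ≅ Z^4.
  H_2: rank ker ∂_2 − rank ∂_3 = (8 − 8) − 0 = 0, and there is no ∂_3, so H_2 ≅ 0.

Hence the Betti numbers are b_0 = 1, b_1 = 4, b_2 = 0.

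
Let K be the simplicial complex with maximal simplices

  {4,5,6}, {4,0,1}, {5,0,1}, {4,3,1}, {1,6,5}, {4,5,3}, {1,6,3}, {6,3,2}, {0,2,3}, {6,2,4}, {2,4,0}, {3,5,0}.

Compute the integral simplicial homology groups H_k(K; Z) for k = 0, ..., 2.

We work with the vertex ordering 0 < 1 < 2 < 3 < 4 < 5 < 6. The simplices of K, each written with vertices in increasing order, are:

  0-simplices (7): [0], [1], [2], [3], [4], [5], [6]
  1-simplices (18): [0,1], [0,2], [0,3], [0,4], [0,5], [1,3], [1,4], [1,5], [1,6], [2,3], [2,4], [2,6], [3,4], [3,5], [3,6], [4,5], [4,6], [5,6]
  2-simplices (12): [0,1,4], [0,1,5], [0,2,3], [0,2,4], [0,3,5], [1,3,4], [1,3,6], [1,5,6], [2,3,6], [2,4,6], [3,4,5], [4,5,6]

so the chain groups are C_0 ≅ Z^7, C_1 ≅ Z^18, C_2 ≅ Z^12.

∂_1: C_1 → C_0 is given by ∂[p,q] = [q] − [p]. For instance
  ∂[1,6] = [6] − [1].
This gives a 7×18 integer matrix of rank 6; reducing to Smith normal form yields diagonal entries (1,1,1,1,1,1).

∂_2: C_2 → C_1 maps a triangle to the signed sum of its edges. For instance
  ∂[1,3,4] = [3,4] − [1,4] + [1,3],
  ∂[1,5,6] = [5,6] − [1,6] + [1,5].
This gives a 18×12 integer matrix of rank 12; reducing to Smith normal form yields diagonal entries (1,1,1,1,1,1,1,1,1,1,1,2).

Computing H_k = (kernel of ∂_k) / (image of ∂_{k+1}):

  H_0: rank C_0 − rank ∂_1 = 7 − 6 = 1, and the invariant factors of ∂_1 are all 1, so H_0 = Z.
  H_1: rank ker ∂_1 − rank ∂_2 = (18 − 6) − 12 = 0, and ∂_2 has invariant factor 2 > 1, so H_1 = Z/2.
  H_2: rank ker ∂_2 − rank ∂_3 = (12 − 12) − 0 = 0, and there is no ∂_3, so H_2 = 0.

As a check, the Euler characteristic is 7 − 18 + 12 = 1, which agrees with 1 − 0 + 0 = 1.

H_0 ≅ Z,  H_1 ≅ Z/2,  H_2 = 0.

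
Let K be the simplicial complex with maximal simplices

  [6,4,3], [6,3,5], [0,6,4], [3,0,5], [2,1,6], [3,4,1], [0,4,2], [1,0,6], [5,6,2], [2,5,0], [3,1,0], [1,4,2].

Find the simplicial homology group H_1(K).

H_1 = Z/2.

Order the vertices as 0 < 1 < 2 < 3 < 4 < 5 < 6. Listing each simplex with vertices in this order, K has dimension 2 with simplices:

  0-simplices (7): [0], [1], [2], [3], [4], [5], [6]
  1-simplices (18): [0,1], [0,2], [0,3], [0,4], [0,5], [0,6], [1,2], [1,3], [1,4], [1,6], [2,4], [2,5], [2,6], [3,4], [3,5], [3,6], [4,6], [5,6]
  2-simplices (12): [0,1,3], [0,1,6], [0,2,4], [0,2,5], [0,3,5], [0,4,6], [1,2,4], [1,2,6], [1,3,4], [2,5,6], [3,4,6], [3,5,6]

so the chain groups are C_0 ≅ Z^7, C_1 ≅ Z^18, C_2 ≅ Z^12.

The boundary map ∂_1: C_1 → C_0 maps an edge to its endpoints' difference, ∂[p,q] = q − p. For instance
  ∂[0,3] = [3] − [0].
This gives a 7×18 integer matrix of rank 6; reducing to Smith normal form yields diagonal entries (1,1,1,1,1,1).

∂_2: C_2 → C_1 acts by ∂[p,q,r] = [q,r] − [p,r] + [p,q]. For instance
  ∂[0,4,6] = [4,6] − [0,6] + [0,4],
  ∂[0,1,6] = [1,6] − [0,6] + [0,1].
As a 18×12 matrix over Z this has rank 12, with invariant factors (1,1,1,1,1,1,1,1,1,1,1,2).

Computing H_k = (kernel of ∂_k) / (image of ∂_{k+1}):

  H_1: rank ker ∂_1 − rank ∂_2 = (18 − 6) − 12 = 0, and ∂_2 has invariant factor 2 > 1, so H_1 = Z/2.

(K is a triangulation of the real projective plane RP^2.)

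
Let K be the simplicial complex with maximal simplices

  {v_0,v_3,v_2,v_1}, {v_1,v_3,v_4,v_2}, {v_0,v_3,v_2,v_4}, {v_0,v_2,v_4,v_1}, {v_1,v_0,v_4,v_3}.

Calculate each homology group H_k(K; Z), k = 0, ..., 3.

Take the total order v_0 < v_1 < v_2 < v_3 < v_4 on the vertex set. Then K (dimension 3) consists of the simplices:

  0-simplices (5): [v_0], [v_1], [v_2], [v_3], [v_4]
  1-simplices (10): [v_0,v_1], [v_0,v_2], [v_0,v_3], [v_0,v_4], [v_1,v_2], [v_1,v_3], [v_1,v_4], [v_2,v_3], [v_2,v_4], [v_3,v_4]
  2-simplices (10): [v_0,v_1,v_2], [v_0,v_1,v_3], [v_0,v_1,v_4], [v_0,v_2,v_3], [v_0,v_2,v_4], [v_0,v_3,v_4], [v_1,v_2,v_3], [v_1,v_2,v_4], [v_1,v_3,v_4], [v_2,v_3,v_4]
  3-simplices (5): [v_0,v_1,v_2,v_3], [v_0,v_1,v_2,v_4], [v_0,v_1,v_3,v_4], [v_0,v_2,v_3,v_4], [v_1,v_2,v_3,v_4]

so the chain groups are C_0 ≅ Z^5, C_1 ≅ Z^10, C_2 ≅ Z^10, C_3 ≅ Z^5.

The boundary map ∂_1: C_1 → C_0 sends each edge [p,q] (with p < q) to q − p. For instance
  ∂[v_0,v_1] = [v_1] − [v_0].
The resulting 5×10 matrix has rank 4, and its Smith normal form has invariant factors (1,1,1,1).

Boundary ∂_2: C_2 → C_1 acts by ∂[p,q,r] = [q,r] − [p,r] + [p,q]. For instance
  ∂[v_0,v_1,v_3] = [v_1,v_3] − [v_0,v_3] + [v_0,v_1],
  ∂[v_1,v_3,v_4] = [v_3,v_4] − [v_1,v_4] + [v_1,v_3].
The 10×10 boundary matrix has rank 6 and Smith normal form diag(1,1,1,1,1,1).

Boundary ∂_3: C_3 → C_2 sends each 3-simplex σ to the alternating sum Σ_i (−1)^i (σ with its i-th vertex removed). For instance
  ∂[v_1,v_2,v_3,v_4] = [v_2,v_3,v_4] − [v_1,v_3,v_4] + [v_1,v_2,v_4] − [v_1,v_2,v_3],
  ∂[v_0,v_1,v_3,v_4] = [v_1,v_3,v_4] − [v_0,v_3,v_4] + [v_0,v_1,v_4] − [v_0,v_1,v_3].
This gives a 10×5 integer matrix of rank 4; reducing to Smith normal form yields diagonal entries (1,1,1,1).

Computing H_k = (kernel of ∂_k) / (image of ∂_{k+1}):

  H_0: rank C_0 − rank ∂_1 = 5 − 4 = 1, and the invariant factors of ∂_1 are all 1, so H_0 ≅ Z.
  H_1: rank ker ∂_1 − rank ∂_2 = (10 − 4) − 6 = 0, and the invariant factors of ∂_2 are all 1, so H_1 ≅ 0.
  H_2: rank ker ∂_2 − rank ∂_3 = (10 − 6) − 4 = 0, and the invariant factors of ∂_3 are all 1, so H_2 ≅ 0.
  H_3: rank ker ∂_3 − rank ∂_4 = (5 − 4) − 0 = 1, and there is no ∂_4, so H_3 ≅ Z.

H_0 = Z,  H_1 = 0,  H_2 = 0,  H_3 = Z.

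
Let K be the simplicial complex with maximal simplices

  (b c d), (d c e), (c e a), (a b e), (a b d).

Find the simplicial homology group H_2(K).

H_2 ≅ 0.

K has 5 vertices, 10 edges, 5 triangles.
rank ∂_2 = 5, rank ∂_3 = 0 ⇒ b_2 = 5 − 5 − 0 = 0. So H_2 ≅ 0.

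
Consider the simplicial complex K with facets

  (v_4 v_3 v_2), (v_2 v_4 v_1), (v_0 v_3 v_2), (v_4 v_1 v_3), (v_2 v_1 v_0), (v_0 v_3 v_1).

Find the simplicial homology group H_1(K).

K has 5 vertices, 9 edges, 6 triangles.
rank ∂_1 = 4, rank ∂_2 = 5 ⇒ b_1 = 9 − 4 − 5 = 0; all invariant factors of ∂_2 are 1 so no torsion. So H_1 ≅ 0.

H_1 ≅ 0.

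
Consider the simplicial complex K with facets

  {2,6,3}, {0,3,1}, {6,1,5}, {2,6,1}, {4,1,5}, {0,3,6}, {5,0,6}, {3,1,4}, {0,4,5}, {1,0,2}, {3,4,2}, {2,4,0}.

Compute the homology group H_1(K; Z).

H_1 = Z/2Z.

Fix the vertex order 0 < 1 < 2 < 3 < 4 < 5 < 6 and write every simplex with vertices in increasing order. Then dim K = 2 and the simplices of K are:

  0-simplices (7): [0], [1], [2], [3], [4], [5], [6]
  1-simplices (18): [0,1], [0,2], [0,3], [0,4], [0,5], [0,6], [1,2], [1,3], [1,4], [1,5], [1,6], [2,3], [2,4], [2,6], [3,4], [3,6], [4,5], [5,6]
  2-simplices (12): [0,1,2], [0,1,3], [0,2,4], [0,3,6], [0,4,5], [0,5,6], [1,2,6], [1,3,4], [1,4,5], [1,5,6], [2,3,4], [2,3,6]

giving chain groups C_0 ≅ Z^7, C_1 ≅ Z^18, C_2 ≅ Z^12.

Boundary ∂_1: C_1 → C_0 maps an edge to its endpoints' difference, ∂[p,q] = q − p.
As a 7×18 matrix over Z this has rank 6, with invariant factors (1,1,1,1,1,1).

Boundary ∂_2: C_2 → C_1 maps a triangle to the signed sum of its edges. For instance
  ∂[0,2,4] = [2,4] − [0,4] + [0,2],
  ∂[0,3,6] = [3,6] − [0,6] + [0,3].
This gives a 18×12 integer matrix of rank 12; reducing to Smith normal form yields diagonal entries (1,1,1,1,1,1,1,1,1,1,1,2).

Computing H_k = (kernel of ∂_k) / (image of ∂_{k+1}):

  H_1: rank ker ∂_1 − rank ∂_2 = (18 − 6) − 12 = 0, and ∂_2 has invariant factor 2 > 1, so H_1 = Z/2Z.

(K is a triangulation of the real projective plane RP^2.)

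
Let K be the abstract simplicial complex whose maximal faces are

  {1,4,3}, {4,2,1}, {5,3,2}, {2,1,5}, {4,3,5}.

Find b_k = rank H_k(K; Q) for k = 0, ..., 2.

b_0 = 1, b_1 = 1, b_2 = 0.

We work with the vertex ordering 1 < 2 < 3 < 4 < 5. The simplices of K, each written with vertices in increasing order, are:

  0-simplices (5): [1], [2], [3], [4], [5]
  1-simplices (10): [1,2], [1,3], [1,4], [1,5], [2,3], [2,4], [2,5], [3,4], [3,5], [4,5]
  2-simplices (5): [1,2,4], [1,2,5], [1,3,4], [2,3,5], [3,4,5]

giving chain groups C_0 ≅ Z^5, C_1 ≅ Z^10, C_2 ≅ Z^5.

∂_1: C_1 → C_0 is given by ∂[p,q] = [q] − [p]. For instance
  ∂[3,4] = [4] − [3].
This gives a 5×10 integer matrix of rank 4; reducing to Smith normal form yields diagonal entries (1,1,1,1).

Boundary ∂_2: C_2 → C_1 acts by ∂[p,q,r] = [q,r] − [p,r] + [p,q]. For instance
  ∂[2,3,5] = [3,5] − [2,5] + [2,3],
  ∂[1,2,5] = [2,5] − [1,5] + [1,2].
The resulting 10×5 matrix has rank 5, and its Smith normal form has invariant factors (1,1,1,1,1).

Now H_k = ker ∂_k / im ∂_{k+1}, so:

  H_0: rank C_0 − rank ∂_1 = 5 − 4 = 1, and the invariant factors of ∂_1 are all 1, so H_0 = Z.
  H_1: rank ker ∂_1 − rank ∂_2 = (10 − 4) − 5 = 1, and the invariant factors of ∂_2 are all 1, so H_1 = Z.
  H_2: rank ker ∂_2 − rank ∂_3 = (5 − 5) − 0 = 0, and there is no ∂_3, so H_2 = 0.

As a check, the Euler characteristic is 5 − 10 + 5 = 0, which agrees with 1 − 1 + 0 = 0.
(K is a triangulation of the Möbius band.)

Hence the Betti numbers are b_0 = 1, b_1 = 1, b_2 = 0.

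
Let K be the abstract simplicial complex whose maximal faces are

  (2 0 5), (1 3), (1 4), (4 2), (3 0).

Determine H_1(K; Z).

Order the vertices as 0 < 1 < 2 < 3 < 4 < 5. Listing each simplex with vertices in this order, K has dimension 2 with simplices:

  0-simplices (6): [0], [1], [2], [3], [4], [5]
  1-simplices (7): [0,2], [0,3], [0,5], [1,3], [1,4], [2,4], [2,5]
  2-simplices (1): [0,2,5]

Hence C_0 ≅ Z^6, C_1 ≅ Z^7, C_2 ≅ Z^1.

The boundary map ∂_1: C_1 → C_0 is given by ∂[p,q] = [q] − [p].
As a 6×7 matrix over Z this has rank 5, with invariant factors (1,1,1,1,1).

The boundary map ∂_2: C_2 → C_1 sends each 2-simplex [p,q,r] to [q,r] − [p,r] + [p,q]. For instance
  ∂[0,2,5] = [2,5] − [0,5] + [0,2].
As a 7×1 matrix over Z this has rank 1, with invariant factors (1).

From H_k ≅ ker(∂_k) / im(∂_{k+1}) we obtain:

  H_1: rank ker ∂_1 − rank ∂_2 = (7 − 5) − 1 = 1, and the invariant factors of ∂_2 are all 1, so H_1 ≅ Z.

H_1 ≅ Z.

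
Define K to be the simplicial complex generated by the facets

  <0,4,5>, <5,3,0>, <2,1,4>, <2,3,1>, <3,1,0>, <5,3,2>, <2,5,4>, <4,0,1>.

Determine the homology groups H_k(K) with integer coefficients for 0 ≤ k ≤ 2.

H_0 ≅ Z,  H_1 = 0,  H_2 ≅ Z.

Take the total order 0 < 1 < 2 < 3 < 4 < 5 on the vertex set. Then K (dimension 2) consists of the simplices:

  0-simplices (6): [0], [1], [2], [3], [4], [5]
  1-simplices (12): [0,1], [0,3], [0,4], [0,5], [1,2], [1,3], [1,4], [2,3], [2,4], [2,5], [3,5], [4,5]
  2-simplices (8): [0,1,3], [0,1,4], [0,3,5], [0,4,5], [1,2,3], [1,2,4], [2,3,5], [2,4,5]

Hence C_0 ≅ Z^6, C_1 ≅ Z^12, C_2 ≅ Z^8.

The boundary map ∂_1: C_1 → C_0 is given by ∂[p,q] = [q] − [p].
As a 6×12 matrix over Z this has rank 5, with invariant factors (1,1,1,1,1).

∂_2: C_2 → C_1 maps a triangle to the signed sum of its edges. For instance
  ∂[2,4,5] = [4,5] − [2,5] + [2,4],
  ∂[0,4,5] = [4,5] − [0,5] + [0,4].
The resulting 12×8 matrix has rank 7, and its Smith normal form has invariant factors (1,1,1,1,1,1,1).

Reading off H_k = ker ∂_k / im ∂_{k+1}:

  H_0: rank C_0 − rank ∂_1 = 6 − 5 = 1, and the invariant factors of ∂_1 are all 1, so H_0 = Z.
  H_1: rank ker ∂_1 − rank ∂_2 = (12 − 5) − 7 = 0, and the invariant factors of ∂_2 are all 1, so H_1 = 0.
  H_2: rank ker ∂_2 − rank ∂_3 = (8 − 7) − 0 = 1, and there is no ∂_3, so H_2 = Z.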